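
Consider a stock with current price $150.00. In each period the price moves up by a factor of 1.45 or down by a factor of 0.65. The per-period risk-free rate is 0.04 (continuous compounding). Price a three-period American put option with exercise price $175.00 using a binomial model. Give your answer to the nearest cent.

$47.51

Risk-neutral probability p = (e^0.04 − 0.65)/(1.45 − 0.65) = 0.3908/0.8000 = 0.4885
Terminal stock prices: S_uuu = 457.3, S_uud = 205, S_udd = 91.89, S_ddd = 41.19
Terminal payoffs (K − S): max(-282.3, 0) = 0, max(-29.99, 0) = 0, max(83.11, 0) = 83.11, max(133.8, 0) = 133.8
Node uu (S = 315.4): continuation = e^(−0.04)·[0.4885·0.0000 + 0.5115·0.0000] = 0.0000; exercise value = 0.0000 ≤ continuation, so V_uu = 0.0000
Node ud (S = 141.4): continuation = e^(−0.04)·[0.4885·0.0000 + 0.5115·83.1062] = 40.8410; exercise value = 33.6250 ≤ continuation, so V_ud = 40.8410
Node dd (S = 63.38): continuation = e^(−0.04)·[0.4885·83.1062 + 0.5115·133.8063] = 104.7632; exercise value = 111.6250 > continuation, so V_dd = 111.6250 (exercise)
Node u (S = 217.5): continuation = e^(−0.04)·[0.4885·0.0000 + 0.5115·40.8410] = 20.0705; exercise value = 0.0000 ≤ continuation, so V_u = 20.0705
Node d (S = 97.5): continuation = e^(−0.04)·[0.4885·40.8410 + 0.5115·111.6250] = 74.0250; exercise value = 77.5000 > continuation, so V_d = 77.5000 (exercise)
Node 0 (S = 150): continuation = e^(−0.04)·[0.4885·20.0705 + 0.5115·77.5000] = 47.5062; exercise value = 25.0000 ≤ continuation, so V_0 = 47.5062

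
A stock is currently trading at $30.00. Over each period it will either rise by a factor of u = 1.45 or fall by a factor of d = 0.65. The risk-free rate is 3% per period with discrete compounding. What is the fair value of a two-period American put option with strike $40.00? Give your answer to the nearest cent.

Risk-neutral probability p = (1 + 0.03 − 0.65)/(1.45 − 0.65) = 0.3800/0.8000 = 0.4750
Terminal stock prices: S_uu = 63.08, S_ud = 28.28, S_dd = 12.68
Terminal payoffs (K − S): max(-23.08, 0) = 0, max(11.72, 0) = 11.72, max(27.32, 0) = 27.32
Node u (S = 43.5): continuation = 1/1.03·[0.4750·0.0000 + 0.5250·11.7250] = 5.9763; exercise value = 0.0000 ≤ continuation, so V_u = 5.9763
Node d (S = 19.5): continuation = 1/1.03·[0.4750·11.7250 + 0.5250·27.3250] = 19.3350; exercise value = 20.5000 > continuation, so V_d = 20.5000 (exercise)
Node 0 (S = 30): continuation = 1/1.03·[0.4750·5.9763 + 0.5250·20.5000] = 13.2051; exercise value = 10.0000 ≤ continuation, so V_0 = 13.2051

$13.21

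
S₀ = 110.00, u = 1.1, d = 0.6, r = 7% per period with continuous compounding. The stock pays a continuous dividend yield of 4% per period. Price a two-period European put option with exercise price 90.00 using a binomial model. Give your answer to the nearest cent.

Per-period risk-free factor R = e^0.07 = 1.0725; dividend-adjusted growth = e^(0.07−0.04) = 1.0305.
Risk-neutral probability p = (1.0305 − 0.6)/(1.1 − 0.6) = 0.4305/0.5000 = 0.8609
Terminal stock prices: S_uu = 133.1, S_ud = 72.6, S_dd = 39.6
Terminal payoffs (K − S): max(-43.1, 0) = 0, max(17.4, 0) = 17.4, max(50.4, 0) = 50.4
Node u (S = 121): V_u = e^(−0.07)·[0.8609·0.0000 + 0.1391·17.4000] = 2.2566
Node d (S = 66): V_d = e^(−0.07)·[0.8609·17.4000 + 0.1391·50.4000] = 20.5033
Node 0 (S = 110): V_0 = e^(−0.07)·[0.8609·2.2566 + 0.1391·20.5033] = 4.4704

4.47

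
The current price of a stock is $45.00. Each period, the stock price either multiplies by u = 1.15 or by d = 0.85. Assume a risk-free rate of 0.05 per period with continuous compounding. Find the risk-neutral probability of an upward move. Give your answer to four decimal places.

Risk-neutral probability p = (e^0.05 − 0.85)/(1.15 − 0.85) = 0.2013/0.3000 = 0.6709

p = 0.6709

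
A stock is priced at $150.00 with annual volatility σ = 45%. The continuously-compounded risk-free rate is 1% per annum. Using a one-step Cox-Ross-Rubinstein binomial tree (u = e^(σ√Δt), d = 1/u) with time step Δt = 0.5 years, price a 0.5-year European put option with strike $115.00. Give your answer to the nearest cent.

$3.34

CRR parameters: u = e^(σ√Δt) = e^(0.45·√0.5) = 1.3746, d = 1/u = 0.7275
Per-period rate: rΔt = 0.01·0.5 = 0.005, so R = e^0.005 = 1.0050
Risk-neutral probability p = (e^0.005 − 0.7275)/(1.3746 − 0.7275) = 0.2776/0.6472 = 0.4289
Terminal stock prices: S_u = 206.2, S_d = 109.1
Terminal payoffs (K − S): max(-91.2, 0) = 0, max(5.881, 0) = 5.881
Node 0 (S = 150): V_0 = e^(−0.005)·[0.4289·0.0000 + 0.5711·5.8812] = 3.3422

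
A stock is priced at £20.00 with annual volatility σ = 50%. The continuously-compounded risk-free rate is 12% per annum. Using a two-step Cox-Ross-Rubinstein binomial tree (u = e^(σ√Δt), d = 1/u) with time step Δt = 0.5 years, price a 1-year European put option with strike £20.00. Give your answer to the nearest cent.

CRR parameters: u = e^(σ√Δt) = e^(0.5·√0.5) = 1.4241, d = 1/u = 0.7022
Per-period rate: rΔt = 0.12·0.5 = 0.06, so R = e^0.06 = 1.0618
Risk-neutral probability p = (e^0.06 − 0.7022)/(1.4241 − 0.7022) = 0.3596/0.7219 = 0.4982
Terminal stock prices: S_uu = 40.56, S_ud = 20, S_dd = 9.861
Terminal payoffs (K − S): max(-20.56, 0) = 0, max(0, 0) = 0, max(10.14, 0) = 10.14
Node u (S = 28.48): V_u = e^(−0.06)·[0.4982·0.0000 + 0.5018·0.0000] = 0.0000
Node d (S = 14.04): V_d = e^(−0.06)·[0.4982·0.0000 + 0.5018·10.1386] = 4.7915
Node 0 (S = 20): V_0 = e^(−0.06)·[0.4982·0.0000 + 0.5018·4.7915] = 2.2645

£2.26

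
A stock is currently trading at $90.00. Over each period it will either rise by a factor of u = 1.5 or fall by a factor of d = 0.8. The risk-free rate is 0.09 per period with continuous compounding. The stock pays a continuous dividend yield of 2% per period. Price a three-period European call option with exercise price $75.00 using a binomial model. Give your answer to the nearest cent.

$32.53

Per-period risk-free factor R = e^0.09 = 1.0942; dividend-adjusted growth = e^(0.09−0.02) = 1.0725.
Risk-neutral probability p = (1.0725 − 0.8)/(1.5 − 0.8) = 0.2725/0.7000 = 0.3893
Terminal stock prices: S_uuu = 303.8, S_uud = 162, S_udd = 86.4, S_ddd = 46.08
Terminal payoffs (S − K): max(228.8, 0) = 228.8, max(87, 0) = 87, max(11.4, 0) = 11.4, max(-28.92, 0) = 0
Node uu (S = 202.5): V_uu = e^(−0.09)·[0.3893·228.7500 + 0.6107·87.0000] = 129.9454
Node ud (S = 108): V_ud = e^(−0.09)·[0.3893·87.0000 + 0.6107·11.4000] = 37.3166
Node dd (S = 57.6): V_dd = e^(−0.09)·[0.3893·11.4000 + 0.6107·0.0000] = 4.0560
Node u (S = 135): V_u = e^(−0.09)·[0.3893·129.9454 + 0.6107·37.3166] = 67.0613
Node d (S = 72): V_d = e^(−0.09)·[0.3893·37.3166 + 0.6107·4.0560] = 15.5407
Node 0 (S = 90): V_0 = e^(−0.09)·[0.3893·67.0613 + 0.6107·15.5407] = 32.5337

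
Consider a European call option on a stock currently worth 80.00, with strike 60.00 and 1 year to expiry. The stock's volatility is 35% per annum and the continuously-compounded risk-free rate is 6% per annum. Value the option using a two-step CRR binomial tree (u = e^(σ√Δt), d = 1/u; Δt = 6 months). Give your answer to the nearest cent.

CRR parameters: u = e^(σ√Δt) = e^(0.35·√0.5) = 1.2808, d = 1/u = 0.7808
Per-period rate: rΔt = 0.06·0.5 = 0.03, so R = e^0.03 = 1.0305
Risk-neutral probability p = (e^0.03 − 0.7808)/(1.2808 − 0.7808) = 0.2497/0.5000 = 0.4993
Terminal stock prices: S_uu = 131.2, S_ud = 80, S_dd = 48.77
Terminal payoffs (S − K): max(71.24, 0) = 71.24, max(20, 0) = 20, max(-11.23, 0) = 0
Node u (S = 102.5): V_u = e^(−0.03)·[0.4993·71.2365 + 0.5007·20.0000] = 44.2375
Node d (S = 62.46): V_d = e^(−0.03)·[0.4993·20.0000 + 0.5007·0.0000] = 9.6918
Node 0 (S = 80): V_0 = e^(−0.03)·[0.4993·44.2375 + 0.5007·9.6918] = 26.1458

26.15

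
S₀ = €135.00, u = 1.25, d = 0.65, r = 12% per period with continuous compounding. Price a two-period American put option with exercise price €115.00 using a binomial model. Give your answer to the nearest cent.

Risk-neutral probability p = (e^0.12 − 0.65)/(1.25 − 0.65) = 0.4775/0.6000 = 0.7958
Terminal stock prices: S_uu = 210.9, S_ud = 109.7, S_dd = 57.04
Terminal payoffs (K − S): max(-95.94, 0) = 0, max(5.312, 0) = 5.312, max(57.96, 0) = 57.96
Node u (S = 168.8): continuation = e^(−0.12)·[0.7958·0.0000 + 0.2042·5.3125] = 0.9620; exercise value = 0.0000 ≤ continuation, so V_u = 0.9620
Node d (S = 87.75): continuation = e^(−0.12)·[0.7958·5.3125 + 0.2042·57.9625] = 14.2459; exercise value = 27.2500 > continuation, so V_d = 27.2500 (exercise)
Node 0 (S = 135): continuation = e^(−0.12)·[0.7958·0.9620 + 0.2042·27.2500] = 5.6136; exercise value = 0.0000 ≤ continuation, so V_0 = 5.6136

€5.61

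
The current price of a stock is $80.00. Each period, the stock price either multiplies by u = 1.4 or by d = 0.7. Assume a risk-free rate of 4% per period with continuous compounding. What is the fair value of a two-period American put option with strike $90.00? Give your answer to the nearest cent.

Risk-neutral probability p = (e^0.04 − 0.7)/(1.4 − 0.7) = 0.3408/0.7000 = 0.4869
Terminal stock prices: S_uu = 156.8, S_ud = 78.4, S_dd = 39.2
Terminal payoffs (K − S): max(-66.8, 0) = 0, max(11.6, 0) = 11.6, max(50.8, 0) = 50.8
Node u (S = 112): continuation = e^(−0.04)·[0.4869·0.0000 + 0.5131·11.6000] = 5.7189; exercise value = 0.0000 ≤ continuation, so V_u = 5.7189
Node d (S = 56): continuation = e^(−0.04)·[0.4869·11.6000 + 0.5131·50.8000] = 30.4710; exercise value = 34.0000 > continuation, so V_d = 34.0000 (exercise)
Node 0 (S = 80): continuation = e^(−0.04)·[0.4869·5.7189 + 0.5131·34.0000] = 19.4374; exercise value = 10.0000 ≤ continuation, so V_0 = 19.4374

$19.44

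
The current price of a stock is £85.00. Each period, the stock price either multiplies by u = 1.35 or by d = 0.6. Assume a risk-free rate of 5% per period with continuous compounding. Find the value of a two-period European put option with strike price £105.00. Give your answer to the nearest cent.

£26.36

Risk-neutral probability p = (e^0.05 − 0.6)/(1.35 − 0.6) = 0.4513/0.7500 = 0.6017
Terminal stock prices: S_uu = 154.9, S_ud = 68.85, S_dd = 30.6
Terminal payoffs (K − S): max(-49.91, 0) = 0, max(36.15, 0) = 36.15, max(74.4, 0) = 74.4
Node u (S = 114.8): V_u = e^(−0.05)·[0.6017·0.0000 + 0.3983·36.1500] = 13.6965
Node d (S = 51): V_d = e^(−0.05)·[0.6017·36.1500 + 0.3983·74.4000] = 48.8791
Node 0 (S = 85): V_0 = e^(−0.05)·[0.6017·13.6965 + 0.3983·48.8791] = 26.3585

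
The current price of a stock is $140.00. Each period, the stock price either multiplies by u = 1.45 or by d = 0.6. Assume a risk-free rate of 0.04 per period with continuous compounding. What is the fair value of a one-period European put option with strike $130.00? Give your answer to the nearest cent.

$21.28

Risk-neutral probability p = (e^0.04 − 0.6)/(1.45 − 0.6) = 0.4408/0.8500 = 0.5186
Terminal stock prices: S_u = 203, S_d = 84
Terminal payoffs (K − S): max(-73, 0) = 0, max(46, 0) = 46
Node 0 (S = 140): V_0 = e^(−0.04)·[0.5186·0.0000 + 0.4814·46.0000] = 21.2761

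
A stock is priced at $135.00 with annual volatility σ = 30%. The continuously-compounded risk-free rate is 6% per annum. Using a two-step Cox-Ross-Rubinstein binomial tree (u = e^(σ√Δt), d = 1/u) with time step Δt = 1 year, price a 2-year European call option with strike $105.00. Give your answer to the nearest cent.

$48.00

CRR parameters: u = e^(σ√Δt) = e^(0.3·√1) = 1.3499, d = 1/u = 0.7408
Per-period rate: rΔt = 0.06·1 = 0.06, so R = e^0.06 = 1.0618
Risk-neutral probability p = (e^0.06 − 0.7408)/(1.3499 − 0.7408) = 0.3210/0.6090 = 0.5271
Terminal stock prices: S_uu = 246, S_ud = 135, S_dd = 74.09
Terminal payoffs (S − K): max(141, 0) = 141, max(30, 0) = 30, max(-30.91, 0) = 0
Node u (S = 182.2): V_u = e^(−0.06)·[0.5271·140.9860 + 0.4729·30.0000] = 83.3457
Node d (S = 100): V_d = e^(−0.06)·[0.5271·30.0000 + 0.4729·0.0000] = 14.8918
Node 0 (S = 135): V_0 = e^(−0.06)·[0.5271·83.3457 + 0.4729·14.8918] = 48.0046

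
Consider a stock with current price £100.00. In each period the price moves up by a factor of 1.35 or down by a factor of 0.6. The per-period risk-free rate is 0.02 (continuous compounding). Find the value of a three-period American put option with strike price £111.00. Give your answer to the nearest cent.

£29.30

Risk-neutral probability p = (e^0.02 − 0.6)/(1.35 − 0.6) = 0.4202/0.7500 = 0.5603
Terminal stock prices: S_uuu = 246, S_uud = 109.4, S_udd = 48.6, S_ddd = 21.6
Terminal payoffs (K − S): max(-135, 0) = 0, max(1.65, 0) = 1.65, max(62.4, 0) = 62.4, max(89.4, 0) = 89.4
Node uu (S = 182.3): continuation = e^(−0.02)·[0.5603·0.0000 + 0.4397·1.6500] = 0.7112; exercise value = 0.0000 ≤ continuation, so V_uu = 0.7112
Node ud (S = 81): continuation = e^(−0.02)·[0.5603·1.6500 + 0.4397·62.4000] = 27.8021; exercise value = 30.0000 > continuation, so V_ud = 30.0000 (exercise)
Node dd (S = 36): continuation = e^(−0.02)·[0.5603·62.4000 + 0.4397·89.4000] = 72.8021; exercise value = 75.0000 > continuation, so V_dd = 75.0000 (exercise)
Node u (S = 135): continuation = e^(−0.02)·[0.5603·0.7112 + 0.4397·30.0000] = 13.3213; exercise value = 0.0000 ≤ continuation, so V_u = 13.3213
Node d (S = 60): continuation = e^(−0.02)·[0.5603·30.0000 + 0.4397·75.0000] = 48.8021; exercise value = 51.0000 > continuation, so V_d = 51.0000 (exercise)
Node 0 (S = 100): continuation = e^(−0.02)·[0.5603·13.3213 + 0.4397·51.0000] = 29.2980; exercise value = 11.0000 ≤ continuation, so V_0 = 29.2980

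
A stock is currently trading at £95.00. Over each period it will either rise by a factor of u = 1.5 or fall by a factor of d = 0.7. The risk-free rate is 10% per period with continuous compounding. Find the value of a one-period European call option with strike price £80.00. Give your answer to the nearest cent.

Risk-neutral probability p = (e^0.1 − 0.7)/(1.5 − 0.7) = 0.4052/0.8000 = 0.5065
Terminal stock prices: S_u = 142.5, S_d = 66.5
Terminal payoffs (S − K): max(62.5, 0) = 62.5, max(-13.5, 0) = 0
Node 0 (S = 95): V_0 = e^(−0.1)·[0.5065·62.5000 + 0.4935·0.0000] = 28.6417

£28.64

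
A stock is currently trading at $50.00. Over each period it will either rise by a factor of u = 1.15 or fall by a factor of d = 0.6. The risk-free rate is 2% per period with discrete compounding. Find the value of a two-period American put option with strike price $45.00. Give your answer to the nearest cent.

$5.30

Risk-neutral probability p = (1 + 0.02 − 0.6)/(1.15 − 0.6) = 0.4200/0.5500 = 0.7636
Terminal stock prices: S_uu = 66.12, S_ud = 34.5, S_dd = 18
Terminal payoffs (K − S): max(-21.12, 0) = 0, max(10.5, 0) = 10.5, max(27, 0) = 27
Node u (S = 57.5): continuation = 1/1.02·[0.7636·0.0000 + 0.2364·10.5000] = 2.4332; exercise value = 0.0000 ≤ continuation, so V_u = 2.4332
Node d (S = 30): continuation = 1/1.02·[0.7636·10.5000 + 0.2364·27.0000] = 14.1176; exercise value = 15.0000 > continuation, so V_d = 15.0000 (exercise)
Node 0 (S = 50): continuation = 1/1.02·[0.7636·2.4332 + 0.2364·15.0000] = 5.2975; exercise value = 0.0000 ≤ continuation, so V_0 = 5.2975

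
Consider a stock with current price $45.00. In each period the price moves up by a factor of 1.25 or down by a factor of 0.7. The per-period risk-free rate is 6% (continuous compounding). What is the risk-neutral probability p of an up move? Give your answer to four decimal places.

Risk-neutral probability p = (e^0.06 − 0.7)/(1.25 − 0.7) = 0.3618/0.5500 = 0.6579

p = 0.6579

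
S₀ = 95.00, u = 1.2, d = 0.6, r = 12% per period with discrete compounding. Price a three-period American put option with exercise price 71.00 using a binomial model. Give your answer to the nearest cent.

2.00

Risk-neutral probability p = (1 + 0.12 − 0.6)/(1.2 − 0.6) = 0.5200/0.6000 = 0.8667
Terminal stock prices: S_uuu = 164.2, S_uud = 82.08, S_udd = 41.04, S_ddd = 20.52
Terminal payoffs (K − S): max(-93.16, 0) = 0, max(-11.08, 0) = 0, max(29.96, 0) = 29.96, max(50.48, 0) = 50.48
Node uu (S = 136.8): continuation = 1/1.12·[0.8667·0.0000 + 0.1333·0.0000] = 0.0000; exercise value = 0.0000 ≤ continuation, so V_uu = 0.0000
Node ud (S = 68.4): continuation = 1/1.12·[0.8667·0.0000 + 0.1333·29.9600] = 3.5667; exercise value = 2.6000 ≤ continuation, so V_ud = 3.5667
Node dd (S = 34.2): continuation = 1/1.12·[0.8667·29.9600 + 0.1333·50.4800] = 29.1929; exercise value = 36.8000 > continuation, so V_dd = 36.8000 (exercise)
Node u (S = 114): continuation = 1/1.12·[0.8667·0.0000 + 0.1333·3.5667] = 0.4246; exercise value = 0.0000 ≤ continuation, so V_u = 0.4246
Node d (S = 57): continuation = 1/1.12·[0.8667·3.5667 + 0.1333·36.8000] = 7.1409; exercise value = 14.0000 > continuation, so V_d = 14.0000 (exercise)
Node 0 (S = 95): continuation = 1/1.12·[0.8667·0.4246 + 0.1333·14.0000] = 1.9952; exercise value = 0.0000 ≤ continuation, so V_0 = 1.9952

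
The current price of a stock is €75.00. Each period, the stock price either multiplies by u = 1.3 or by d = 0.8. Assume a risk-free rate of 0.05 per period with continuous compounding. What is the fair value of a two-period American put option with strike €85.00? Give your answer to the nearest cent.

€13.41

Risk-neutral probability p = (e^0.05 − 0.8)/(1.3 − 0.8) = 0.2513/0.5000 = 0.5025
Terminal stock prices: S_uu = 126.8, S_ud = 78, S_dd = 48
Terminal payoffs (K − S): max(-41.75, 0) = 0, max(7, 0) = 7, max(37, 0) = 37
Node u (S = 97.5): continuation = e^(−0.05)·[0.5025·0.0000 + 0.4975·7.0000] = 3.3124; exercise value = 0.0000 ≤ continuation, so V_u = 3.3124
Node d (S = 60): continuation = e^(−0.05)·[0.5025·7.0000 + 0.4975·37.0000] = 20.8545; exercise value = 25.0000 > continuation, so V_d = 25.0000 (exercise)
Node 0 (S = 75): continuation = e^(−0.05)·[0.5025·3.3124 + 0.4975·25.0000] = 13.4133; exercise value = 10.0000 ≤ continuation, so V_0 = 13.4133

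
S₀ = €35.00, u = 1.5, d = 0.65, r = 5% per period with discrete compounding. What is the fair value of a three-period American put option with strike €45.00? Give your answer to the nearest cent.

€13.82

Risk-neutral probability p = (1 + 0.05 − 0.65)/(1.5 − 0.65) = 0.4000/0.8500 = 0.4706
Terminal stock prices: S_uuu = 118.1, S_uud = 51.19, S_udd = 22.18, S_ddd = 9.612
Terminal payoffs (K − S): max(-73.12, 0) = 0, max(-6.188, 0) = 0, max(22.82, 0) = 22.82, max(35.39, 0) = 35.39
Node uu (S = 78.75): continuation = 1/1.05·[0.4706·0.0000 + 0.5294·0.0000] = 0.0000; exercise value = 0.0000 ≤ continuation, so V_uu = 0.0000
Node ud (S = 34.12): continuation = 1/1.05·[0.4706·0.0000 + 0.5294·22.8187] = 11.5053; exercise value = 10.8750 ≤ continuation, so V_ud = 11.5053
Node dd (S = 14.79): continuation = 1/1.05·[0.4706·22.8187 + 0.5294·35.3881] = 28.0696; exercise value = 30.2125 > continuation, so V_dd = 30.2125 (exercise)
Node u (S = 52.5): continuation = 1/1.05·[0.4706·0.0000 + 0.5294·11.5053] = 5.8010; exercise value = 0.0000 ≤ continuation, so V_u = 5.8010
Node d (S = 22.75): continuation = 1/1.05·[0.4706·11.5053 + 0.5294·30.2125] = 20.3896; exercise value = 22.2500 > continuation, so V_d = 22.2500 (exercise)
Node 0 (S = 35): continuation = 1/1.05·[0.4706·5.8010 + 0.5294·22.2500] = 13.8184; exercise value = 10.0000 ≤ continuation, so V_0 = 13.8184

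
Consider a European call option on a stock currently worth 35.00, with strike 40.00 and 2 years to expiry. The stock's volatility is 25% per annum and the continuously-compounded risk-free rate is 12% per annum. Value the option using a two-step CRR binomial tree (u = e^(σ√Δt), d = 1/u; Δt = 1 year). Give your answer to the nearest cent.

6.63

CRR parameters: u = e^(σ√Δt) = e^(0.25·√1) = 1.2840, d = 1/u = 0.7788
Per-period rate: rΔt = 0.12·1 = 0.12, so R = e^0.12 = 1.1275
Risk-neutral probability p = (e^0.12 − 0.7788)/(1.2840 − 0.7788) = 0.3487/0.5052 = 0.6902
Terminal stock prices: S_uu = 57.71, S_ud = 35, S_dd = 21.23
Terminal payoffs (S − K): max(17.71, 0) = 17.71, max(-5, 0) = 0, max(-18.77, 0) = 0
Node u (S = 44.94): V_u = e^(−0.12)·[0.6902·17.7052 + 0.3098·0.0000] = 10.8380
Node d (S = 27.26): V_d = e^(−0.12)·[0.6902·0.0000 + 0.3098·0.0000] = 0.0000
Node 0 (S = 35): V_0 = e^(−0.12)·[0.6902·10.8380 + 0.3098·0.0000] = 6.6343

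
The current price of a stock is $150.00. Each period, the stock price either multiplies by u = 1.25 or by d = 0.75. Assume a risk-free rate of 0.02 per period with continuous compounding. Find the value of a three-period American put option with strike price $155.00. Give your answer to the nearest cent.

Risk-neutral probability p = (e^0.02 − 0.75)/(1.25 − 0.75) = 0.2702/0.5000 = 0.5404
Terminal stock prices: S_uuu = 293, S_uud = 175.8, S_udd = 105.5, S_ddd = 63.28
Terminal payoffs (K − S): max(-138, 0) = 0, max(-20.78, 0) = 0, max(49.53, 0) = 49.53, max(91.72, 0) = 91.72
Node uu (S = 234.4): continuation = e^(−0.02)·[0.5404·0.0000 + 0.4596·0.0000] = 0.0000; exercise value = 0.0000 ≤ continuation, so V_uu = 0.0000
Node ud (S = 140.6): continuation = e^(−0.02)·[0.5404·0.0000 + 0.4596·49.5312] = 22.3137; exercise value = 14.3750 ≤ continuation, so V_ud = 22.3137
Node dd (S = 84.38): continuation = e^(−0.02)·[0.5404·49.5312 + 0.4596·91.7188] = 67.5558; exercise value = 70.6250 > continuation, so V_dd = 70.6250 (exercise)
Node u (S = 187.5): continuation = e^(−0.02)·[0.5404·0.0000 + 0.4596·22.3137] = 10.0522; exercise value = 0.0000 ≤ continuation, so V_u = 10.0522
Node d (S = 112.5): continuation = e^(−0.02)·[0.5404·22.3137 + 0.4596·70.6250] = 43.6359; exercise value = 42.5000 ≤ continuation, so V_d = 43.6359
Node 0 (S = 150): continuation = e^(−0.02)·[0.5404·10.0522 + 0.4596·43.6359] = 24.9825; exercise value = 5.0000 ≤ continuation, so V_0 = 24.9825

$24.98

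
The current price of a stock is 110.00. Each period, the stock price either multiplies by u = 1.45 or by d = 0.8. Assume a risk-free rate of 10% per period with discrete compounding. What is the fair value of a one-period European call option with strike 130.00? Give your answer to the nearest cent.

12.38

Risk-neutral probability p = (1 + 0.1 − 0.8)/(1.45 − 0.8) = 0.3000/0.6500 = 0.4615
Terminal stock prices: S_u = 159.5, S_d = 88
Terminal payoffs (S − K): max(29.5, 0) = 29.5, max(-42, 0) = 0
Node 0 (S = 110): V_0 = 1/1.1·[0.4615·29.5000 + 0.5385·0.0000] = 12.3776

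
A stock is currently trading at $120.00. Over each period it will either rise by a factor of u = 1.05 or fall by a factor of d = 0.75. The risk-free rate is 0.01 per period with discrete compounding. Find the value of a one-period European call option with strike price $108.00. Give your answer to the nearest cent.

Risk-neutral probability p = (1 + 0.01 − 0.75)/(1.05 − 0.75) = 0.2600/0.3000 = 0.8667
Terminal stock prices: S_u = 126, S_d = 90
Terminal payoffs (S − K): max(18, 0) = 18, max(-18, 0) = 0
Node 0 (S = 120): V_0 = 1/1.01·[0.8667·18.0000 + 0.1333·0.0000] = 15.4455

$15.45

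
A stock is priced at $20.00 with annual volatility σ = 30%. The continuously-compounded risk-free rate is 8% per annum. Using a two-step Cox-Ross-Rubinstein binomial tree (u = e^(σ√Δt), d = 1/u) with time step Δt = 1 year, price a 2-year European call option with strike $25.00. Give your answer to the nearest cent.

$3.08

CRR parameters: u = e^(σ√Δt) = e^(0.3·√1) = 1.3499, d = 1/u = 0.7408
Per-period rate: rΔt = 0.08·1 = 0.08, so R = e^0.08 = 1.0833
Risk-neutral probability p = (e^0.08 − 0.7408)/(1.3499 − 0.7408) = 0.3425/0.6090 = 0.5623
Terminal stock prices: S_uu = 36.44, S_ud = 20, S_dd = 10.98
Terminal payoffs (S − K): max(11.44, 0) = 11.44, max(-5, 0) = 0, max(-14.02, 0) = 0
Node u (S = 27): V_u = e^(−0.08)·[0.5623·11.4424 + 0.4377·0.0000] = 5.9395
Node d (S = 14.82): V_d = e^(−0.08)·[0.5623·0.0000 + 0.4377·0.0000] = 0.0000
Node 0 (S = 20): V_0 = e^(−0.08)·[0.5623·5.9395 + 0.4377·0.0000] = 3.0830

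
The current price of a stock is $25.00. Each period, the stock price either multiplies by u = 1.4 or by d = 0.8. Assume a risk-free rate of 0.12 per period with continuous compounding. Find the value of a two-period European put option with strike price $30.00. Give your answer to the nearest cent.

$3.05

Risk-neutral probability p = (e^0.12 − 0.8)/(1.4 − 0.8) = 0.3275/0.6000 = 0.5458
Terminal stock prices: S_uu = 49, S_ud = 28, S_dd = 16
Terminal payoffs (K − S): max(-19, 0) = 0, max(2, 0) = 2, max(14, 0) = 14
Node u (S = 35): V_u = e^(−0.12)·[0.5458·0.0000 + 0.4542·2.0000] = 0.8056
Node d (S = 20): V_d = e^(−0.12)·[0.5458·2.0000 + 0.4542·14.0000] = 6.6076
Node 0 (S = 25): V_0 = e^(−0.12)·[0.5458·0.8056 + 0.4542·6.6076] = 3.0517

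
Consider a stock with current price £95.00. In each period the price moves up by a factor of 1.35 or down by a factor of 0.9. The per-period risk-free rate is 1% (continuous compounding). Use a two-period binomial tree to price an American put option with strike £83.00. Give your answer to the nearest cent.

Risk-neutral probability p = (e^0.01 − 0.9)/(1.35 − 0.9) = 0.1101/0.4500 = 0.2446
Terminal stock prices: S_uu = 173.1, S_ud = 115.4, S_dd = 76.95
Terminal payoffs (K − S): max(-90.14, 0) = 0, max(-32.42, 0) = 0, max(6.05, 0) = 6.05
Node u (S = 128.2): continuation = e^(−0.01)·[0.2446·0.0000 + 0.7554·0.0000] = 0.0000; exercise value = 0.0000 ≤ continuation, so V_u = 0.0000
Node d (S = 85.5): continuation = e^(−0.01)·[0.2446·0.0000 + 0.7554·6.0500] = 4.5250; exercise value = 0.0000 ≤ continuation, so V_d = 4.5250
Node 0 (S = 95): continuation = e^(−0.01)·[0.2446·0.0000 + 0.7554·4.5250] = 3.3843; exercise value = 0.0000 ≤ continuation, so V_0 = 3.3843

£3.38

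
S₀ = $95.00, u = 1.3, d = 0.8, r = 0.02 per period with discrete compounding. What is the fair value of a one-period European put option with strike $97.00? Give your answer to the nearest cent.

Risk-neutral probability p = (1 + 0.02 − 0.8)/(1.3 − 0.8) = 0.2200/0.5000 = 0.4400
Terminal stock prices: S_u = 123.5, S_d = 76
Terminal payoffs (K − S): max(-26.5, 0) = 0, max(21, 0) = 21
Node 0 (S = 95): V_0 = 1/1.02·[0.4400·0.0000 + 0.5600·21.0000] = 11.5294

$11.53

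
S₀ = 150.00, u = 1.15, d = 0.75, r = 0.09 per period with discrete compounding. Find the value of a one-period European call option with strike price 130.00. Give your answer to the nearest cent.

33.14

Risk-neutral probability p = (1 + 0.09 − 0.75)/(1.15 − 0.75) = 0.3400/0.4000 = 0.8500
Terminal stock prices: S_u = 172.5, S_d = 112.5
Terminal payoffs (S − K): max(42.5, 0) = 42.5, max(-17.5, 0) = 0
Node 0 (S = 150): V_0 = 1/1.09·[0.8500·42.5000 + 0.1500·0.0000] = 33.1422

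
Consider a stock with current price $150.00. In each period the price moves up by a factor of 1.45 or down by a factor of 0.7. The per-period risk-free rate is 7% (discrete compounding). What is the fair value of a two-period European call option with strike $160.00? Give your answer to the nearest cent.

$33.03

Risk-neutral probability p = (1 + 0.07 − 0.7)/(1.45 − 0.7) = 0.3700/0.7500 = 0.4933
Terminal stock prices: S_uu = 315.4, S_ud = 152.2, S_dd = 73.5
Terminal payoffs (S − K): max(155.4, 0) = 155.4, max(-7.75, 0) = 0, max(-86.5, 0) = 0
Node u (S = 217.5): V_u = 1/1.07·[0.4933·155.3750 + 0.5067·0.0000] = 71.6371
Node d (S = 105): V_d = 1/1.07·[0.4933·0.0000 + 0.5067·0.0000] = 0.0000
Node 0 (S = 150): V_0 = 1/1.07·[0.4933·71.6371 + 0.5067·0.0000] = 33.0289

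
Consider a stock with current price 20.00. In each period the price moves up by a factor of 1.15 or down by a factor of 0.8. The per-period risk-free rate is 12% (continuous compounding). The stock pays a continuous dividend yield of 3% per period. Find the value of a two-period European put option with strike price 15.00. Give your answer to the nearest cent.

Per-period risk-free factor R = e^0.12 = 1.1275; dividend-adjusted growth = e^(0.12−0.03) = 1.0942.
Risk-neutral probability p = (1.0942 − 0.8)/(1.15 − 0.8) = 0.2942/0.3500 = 0.8405
Terminal stock prices: S_uu = 26.45, S_ud = 18.4, S_dd = 12.8
Terminal payoffs (K − S): max(-11.45, 0) = 0, max(-3.4, 0) = 0, max(2.2, 0) = 2.2
Node u (S = 23): V_u = e^(−0.12)·[0.8405·0.0000 + 0.1595·0.0000] = 0.0000
Node d (S = 16): V_d = e^(−0.12)·[0.8405·0.0000 + 0.1595·2.2000] = 0.3112
Node 0 (S = 20): V_0 = e^(−0.12)·[0.8405·0.0000 + 0.1595·0.3112] = 0.0440

0.04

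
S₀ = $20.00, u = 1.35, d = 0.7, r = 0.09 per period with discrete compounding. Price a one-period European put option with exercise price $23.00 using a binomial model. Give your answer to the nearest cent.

$3.30

Risk-neutral probability p = (1 + 0.09 − 0.7)/(1.35 − 0.7) = 0.3900/0.6500 = 0.6000
Terminal stock prices: S_u = 27, S_d = 14
Terminal payoffs (K − S): max(-4, 0) = 0, max(9, 0) = 9
Node 0 (S = 20): V_0 = 1/1.09·[0.6000·0.0000 + 0.4000·9.0000] = 3.3028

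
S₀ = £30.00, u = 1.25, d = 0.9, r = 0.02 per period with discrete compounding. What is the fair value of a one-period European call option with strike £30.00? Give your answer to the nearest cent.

£2.52

Risk-neutral probability p = (1 + 0.02 − 0.9)/(1.25 − 0.9) = 0.1200/0.3500 = 0.3429
Terminal stock prices: S_u = 37.5, S_d = 27
Terminal payoffs (S − K): max(7.5, 0) = 7.5, max(-3, 0) = 0
Node 0 (S = 30): V_0 = 1/1.02·[0.3429·7.5000 + 0.6571·0.0000] = 2.5210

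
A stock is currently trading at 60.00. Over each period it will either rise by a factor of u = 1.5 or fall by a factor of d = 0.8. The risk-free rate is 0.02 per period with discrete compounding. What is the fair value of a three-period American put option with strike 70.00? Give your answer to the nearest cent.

Risk-neutral probability p = (1 + 0.02 − 0.8)/(1.5 − 0.8) = 0.2200/0.7000 = 0.3143
Terminal stock prices: S_uuu = 202.5, S_uud = 108, S_udd = 57.6, S_ddd = 30.72
Terminal payoffs (K − S): max(-132.5, 0) = 0, max(-38, 0) = 0, max(12.4, 0) = 12.4, max(39.28, 0) = 39.28
Node uu (S = 135): continuation = 1/1.02·[0.3143·0.0000 + 0.6857·0.0000] = 0.0000; exercise value = 0.0000 ≤ continuation, so V_uu = 0.0000
Node ud (S = 72): continuation = 1/1.02·[0.3143·0.0000 + 0.6857·12.4000] = 8.3361; exercise value = 0.0000 ≤ continuation, so V_ud = 8.3361
Node dd (S = 38.4): continuation = 1/1.02·[0.3143·12.4000 + 0.6857·39.2800] = 30.2275; exercise value = 31.6000 > continuation, so V_dd = 31.6000 (exercise)
Node u (S = 90): continuation = 1/1.02·[0.3143·0.0000 + 0.6857·8.3361] = 5.6041; exercise value = 0.0000 ≤ continuation, so V_u = 5.6041
Node d (S = 48): continuation = 1/1.02·[0.3143·8.3361 + 0.6857·31.6000] = 23.8123; exercise value = 22.0000 ≤ continuation, so V_d = 23.8123
Node 0 (S = 60): continuation = 1/1.02·[0.3143·5.6041 + 0.6857·23.8123] = 17.7350; exercise value = 10.0000 ≤ continuation, so V_0 = 17.7350

17.73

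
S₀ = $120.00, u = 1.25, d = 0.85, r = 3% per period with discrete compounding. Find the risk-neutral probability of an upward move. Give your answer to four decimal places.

Risk-neutral probability p = (1 + 0.03 − 0.85)/(1.25 − 0.85) = 0.1800/0.4000 = 0.4500

p = 0.4500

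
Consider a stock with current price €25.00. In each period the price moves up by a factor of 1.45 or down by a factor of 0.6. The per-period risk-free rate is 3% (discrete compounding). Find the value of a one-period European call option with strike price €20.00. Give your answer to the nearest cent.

Risk-neutral probability p = (1 + 0.03 − 0.6)/(1.45 − 0.6) = 0.4300/0.8500 = 0.5059
Terminal stock prices: S_u = 36.25, S_d = 15
Terminal payoffs (S − K): max(16.25, 0) = 16.25, max(-5, 0) = 0
Node 0 (S = 25): V_0 = 1/1.03·[0.5059·16.2500 + 0.4941·0.0000] = 7.9812

€7.98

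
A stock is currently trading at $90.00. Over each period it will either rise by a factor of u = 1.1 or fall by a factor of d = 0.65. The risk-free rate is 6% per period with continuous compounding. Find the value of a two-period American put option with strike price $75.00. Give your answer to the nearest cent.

Risk-neutral probability p = (e^0.06 − 0.65)/(1.1 − 0.65) = 0.4118/0.4500 = 0.9152
Terminal stock prices: S_uu = 108.9, S_ud = 64.35, S_dd = 38.03
Terminal payoffs (K − S): max(-33.9, 0) = 0, max(10.65, 0) = 10.65, max(36.97, 0) = 36.97
Node u (S = 99): continuation = e^(−0.06)·[0.9152·0.0000 + 0.0848·10.6500] = 0.8506; exercise value = 0.0000 ≤ continuation, so V_u = 0.8506
Node d (S = 58.5): continuation = e^(−0.06)·[0.9152·10.6500 + 0.0848·36.9750] = 12.1323; exercise value = 16.5000 > continuation, so V_d = 16.5000 (exercise)
Node 0 (S = 90): continuation = e^(−0.06)·[0.9152·0.8506 + 0.0848·16.5000] = 2.0510; exercise value = 0.0000 ≤ continuation, so V_0 = 2.0510

$2.05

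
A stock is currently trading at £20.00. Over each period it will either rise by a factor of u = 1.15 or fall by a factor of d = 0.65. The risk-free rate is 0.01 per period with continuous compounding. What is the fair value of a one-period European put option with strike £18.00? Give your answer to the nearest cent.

Risk-neutral probability p = (e^0.01 − 0.65)/(1.15 − 0.65) = 0.3601/0.5000 = 0.7201
Terminal stock prices: S_u = 23, S_d = 13
Terminal payoffs (K − S): max(-5, 0) = 0, max(5, 0) = 5
Node 0 (S = 20): V_0 = e^(−0.01)·[0.7201·0.0000 + 0.2799·5.0000] = 1.3856

£1.39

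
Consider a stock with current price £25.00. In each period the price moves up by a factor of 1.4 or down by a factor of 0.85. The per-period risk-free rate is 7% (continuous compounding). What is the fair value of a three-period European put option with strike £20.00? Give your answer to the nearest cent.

£0.80

Risk-neutral probability p = (e^0.07 − 0.85)/(1.4 − 0.85) = 0.2225/0.5500 = 0.4046
Terminal stock prices: S_uuu = 68.6, S_uud = 41.65, S_udd = 25.29, S_ddd = 15.35
Terminal payoffs (K − S): max(-48.6, 0) = 0, max(-21.65, 0) = 0, max(-5.287, 0) = 0, max(4.647, 0) = 4.647
Node uu (S = 49): V_uu = e^(−0.07)·[0.4046·0.0000 + 0.5954·0.0000] = 0.0000
Node ud (S = 29.75): V_ud = e^(−0.07)·[0.4046·0.0000 + 0.5954·0.0000] = 0.0000
Node dd (S = 18.06): V_dd = e^(−0.07)·[0.4046·0.0000 + 0.5954·4.6469] = 2.5799
Node u (S = 35): V_u = e^(−0.07)·[0.4046·0.0000 + 0.5954·0.0000] = 0.0000
Node d (S = 21.25): V_d = e^(−0.07)·[0.4046·0.0000 + 0.5954·2.5799] = 1.4323
Node 0 (S = 25): V_0 = e^(−0.07)·[0.4046·0.0000 + 0.5954·1.4323] = 0.7952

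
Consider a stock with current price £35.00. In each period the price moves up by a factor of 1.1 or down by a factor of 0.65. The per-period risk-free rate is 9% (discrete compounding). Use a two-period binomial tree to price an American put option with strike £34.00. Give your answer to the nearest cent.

£0.39

Risk-neutral probability p = (1 + 0.09 − 0.65)/(1.1 − 0.65) = 0.4400/0.4500 = 0.9778
Terminal stock prices: S_uu = 42.35, S_ud = 25.03, S_dd = 14.79
Terminal payoffs (K − S): max(-8.35, 0) = 0, max(8.975, 0) = 8.975, max(19.21, 0) = 19.21
Node u (S = 38.5): continuation = 1/1.09·[0.9778·0.0000 + 0.0222·8.9750] = 0.1830; exercise value = 0.0000 ≤ continuation, so V_u = 0.1830
Node d (S = 22.75): continuation = 1/1.09·[0.9778·8.9750 + 0.0222·19.2125] = 8.4427; exercise value = 11.2500 > continuation, so V_d = 11.2500 (exercise)
Node 0 (S = 35): continuation = 1/1.09·[0.9778·0.1830 + 0.0222·11.2500] = 0.3935; exercise value = 0.0000 ≤ continuation, so V_0 = 0.3935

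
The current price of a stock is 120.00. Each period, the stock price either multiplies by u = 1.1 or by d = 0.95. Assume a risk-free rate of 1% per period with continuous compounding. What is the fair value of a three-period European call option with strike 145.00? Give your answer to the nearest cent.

Risk-neutral probability p = (e^0.01 − 0.95)/(1.1 − 0.95) = 0.0601/0.1500 = 0.4003
Terminal stock prices: S_uuu = 159.7, S_uud = 137.9, S_udd = 119.1, S_ddd = 102.9
Terminal payoffs (S − K): max(14.72, 0) = 14.72, max(-7.06, 0) = 0, max(-25.87, 0) = 0, max(-42.12, 0) = 0
Node uu (S = 145.2): V_uu = e^(−0.01)·[0.4003·14.7200 + 0.5997·0.0000] = 5.8343
Node ud (S = 125.4): V_ud = e^(−0.01)·[0.4003·0.0000 + 0.5997·0.0000] = 0.0000
Node dd (S = 108.3): V_dd = e^(−0.01)·[0.4003·0.0000 + 0.5997·0.0000] = 0.0000
Node u (S = 132): V_u = e^(−0.01)·[0.4003·5.8343 + 0.5997·0.0000] = 2.3124
Node d (S = 114): V_d = e^(−0.01)·[0.4003·0.0000 + 0.5997·0.0000] = 0.0000
Node 0 (S = 120): V_0 = e^(−0.01)·[0.4003·2.3124 + 0.5997·0.0000] = 0.9165

0.92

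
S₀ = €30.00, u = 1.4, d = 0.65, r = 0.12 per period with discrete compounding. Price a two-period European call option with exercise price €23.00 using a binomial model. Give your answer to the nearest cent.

Risk-neutral probability p = (1 + 0.12 − 0.65)/(1.4 − 0.65) = 0.4700/0.7500 = 0.6267
Terminal stock prices: S_uu = 58.8, S_ud = 27.3, S_dd = 12.68
Terminal payoffs (S − K): max(35.8, 0) = 35.8, max(4.3, 0) = 4.3, max(-10.32, 0) = 0
Node u (S = 42): V_u = 1/1.12·[0.6267·35.8000 + 0.3733·4.3000] = 21.4643
Node d (S = 19.5): V_d = 1/1.12·[0.6267·4.3000 + 0.3733·0.0000] = 2.4060
Node 0 (S = 30): V_0 = 1/1.12·[0.6267·21.4643 + 0.3733·2.4060] = 12.8118

€12.81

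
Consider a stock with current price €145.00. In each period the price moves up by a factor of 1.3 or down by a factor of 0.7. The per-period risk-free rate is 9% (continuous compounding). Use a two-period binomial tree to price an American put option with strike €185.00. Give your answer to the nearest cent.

Risk-neutral probability p = (e^0.09 − 0.7)/(1.3 − 0.7) = 0.3942/0.6000 = 0.6570
Terminal stock prices: S_uu = 245.1, S_ud = 131.9, S_dd = 71.05
Terminal payoffs (K − S): max(-60.05, 0) = 0, max(53.05, 0) = 53.05, max(114, 0) = 114
Node u (S = 188.5): continuation = e^(−0.09)·[0.6570·0.0000 + 0.3430·53.0500] = 16.6321; exercise value = 0.0000 ≤ continuation, so V_u = 16.6321
Node d (S = 101.5): continuation = e^(−0.09)·[0.6570·53.0500 + 0.3430·113.9500] = 67.5773; exercise value = 83.5000 > continuation, so V_d = 83.5000 (exercise)
Node 0 (S = 145): continuation = e^(−0.09)·[0.6570·16.6321 + 0.3430·83.5000] = 36.1649; exercise value = 40.0000 > continuation, so V_0 = 40.0000 (exercise)

€40.00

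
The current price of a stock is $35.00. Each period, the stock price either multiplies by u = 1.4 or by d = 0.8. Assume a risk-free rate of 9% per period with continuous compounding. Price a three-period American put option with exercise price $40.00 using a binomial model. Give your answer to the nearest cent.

Risk-neutral probability p = (e^0.09 − 0.8)/(1.4 − 0.8) = 0.2942/0.6000 = 0.4903
Terminal stock prices: S_uuu = 96.04, S_uud = 54.88, S_udd = 31.36, S_ddd = 17.92
Terminal payoffs (K − S): max(-56.04, 0) = 0, max(-14.88, 0) = 0, max(8.64, 0) = 8.64, max(22.08, 0) = 22.08
Node uu (S = 68.6): continuation = e^(−0.09)·[0.4903·0.0000 + 0.5097·0.0000] = 0.0000; exercise value = 0.0000 ≤ continuation, so V_uu = 0.0000
Node ud (S = 39.2): continuation = e^(−0.09)·[0.4903·0.0000 + 0.5097·8.6400] = 4.0249; exercise value = 0.8000 ≤ continuation, so V_ud = 4.0249
Node dd (S = 22.4): continuation = e^(−0.09)·[0.4903·8.6400 + 0.5097·22.0800] = 14.1572; exercise value = 17.6000 > continuation, so V_dd = 17.6000 (exercise)
Node u (S = 49): continuation = e^(−0.09)·[0.4903·0.0000 + 0.5097·4.0249] = 1.8749; exercise value = 0.0000 ≤ continuation, so V_u = 1.8749
Node d (S = 28): continuation = e^(−0.09)·[0.4903·4.0249 + 0.5097·17.6000] = 10.0023; exercise value = 12.0000 > continuation, so V_d = 12.0000 (exercise)
Node 0 (S = 35): continuation = e^(−0.09)·[0.4903·1.8749 + 0.5097·12.0000] = 6.4302; exercise value = 5.0000 ≤ continuation, so V_0 = 6.4302

$6.43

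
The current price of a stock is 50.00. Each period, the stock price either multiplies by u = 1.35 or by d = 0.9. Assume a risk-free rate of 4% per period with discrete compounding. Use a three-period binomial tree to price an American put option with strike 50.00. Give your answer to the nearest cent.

4.17

Risk-neutral probability p = (1 + 0.04 − 0.9)/(1.35 − 0.9) = 0.1400/0.4500 = 0.3111
Terminal stock prices: S_uuu = 123, S_uud = 82.01, S_udd = 54.68, S_ddd = 36.45
Terminal payoffs (K − S): max(-73.02, 0) = 0, max(-32.01, 0) = 0, max(-4.675, 0) = 0, max(13.55, 0) = 13.55
Node uu (S = 91.13): continuation = 1/1.04·[0.3111·0.0000 + 0.6889·0.0000] = 0.0000; exercise value = 0.0000 ≤ continuation, so V_uu = 0.0000
Node ud (S = 60.75): continuation = 1/1.04·[0.3111·0.0000 + 0.6889·0.0000] = 0.0000; exercise value = 0.0000 ≤ continuation, so V_ud = 0.0000
Node dd (S = 40.5): continuation = 1/1.04·[0.3111·0.0000 + 0.6889·13.5500] = 8.9754; exercise value = 9.5000 > continuation, so V_dd = 9.5000 (exercise)
Node u (S = 67.5): continuation = 1/1.04·[0.3111·0.0000 + 0.6889·0.0000] = 0.0000; exercise value = 0.0000 ≤ continuation, so V_u = 0.0000
Node d (S = 45): continuation = 1/1.04·[0.3111·0.0000 + 0.6889·9.5000] = 6.2927; exercise value = 5.0000 ≤ continuation, so V_d = 6.2927
Node 0 (S = 50): continuation = 1/1.04·[0.3111·0.0000 + 0.6889·6.2927] = 4.1683; exercise value = 0.0000 ≤ continuation, so V_0 = 4.1683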